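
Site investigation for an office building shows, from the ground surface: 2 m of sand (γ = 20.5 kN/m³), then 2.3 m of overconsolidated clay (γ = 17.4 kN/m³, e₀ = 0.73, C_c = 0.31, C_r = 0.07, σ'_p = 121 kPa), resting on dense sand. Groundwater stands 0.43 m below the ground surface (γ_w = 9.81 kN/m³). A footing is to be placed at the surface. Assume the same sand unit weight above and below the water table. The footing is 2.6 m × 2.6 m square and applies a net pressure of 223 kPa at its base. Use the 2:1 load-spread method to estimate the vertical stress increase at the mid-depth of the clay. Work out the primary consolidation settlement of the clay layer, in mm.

Mid-depth of clay below the ground surface: z = 2 + 2.3/2 = 3.15 m.
Total vertical stress at mid-clay: σ_v = 20.5×2 + 17.4×1.15 = 61.01 kPa.
Pore pressure: u = 9.81×(3.15 − 0.43) = 26.683 kPa.
Initial effective stress: σ'_0 = σ_v − u = 61.01 − 26.683 = 34.327 kPa.
Stress increase at mid-clay by the 2:1 spreading method:
Δσ = qBL/((B+z)(L+z)) = 223×2.6×2.6/((2.6+3.15)(2.6+3.15)) = 45.595 kPa
Final effective stress: σ'_f = 34.327 + 45.595 = 79.922 kPa.
σ'_f = 79.922 ≤ σ'_p = 121 kPa, so the clay remains overconsolidated and only the recompression index applies:
S_c = C_r·H/(1+e₀)·log₁₀(σ'_f/σ'_0) = 0.07×2.3/1.73×log₁₀(79.922/34.327)
    = 0.093065 × 0.36703 = 0.03416 m

S_c ≈ 34.2 mm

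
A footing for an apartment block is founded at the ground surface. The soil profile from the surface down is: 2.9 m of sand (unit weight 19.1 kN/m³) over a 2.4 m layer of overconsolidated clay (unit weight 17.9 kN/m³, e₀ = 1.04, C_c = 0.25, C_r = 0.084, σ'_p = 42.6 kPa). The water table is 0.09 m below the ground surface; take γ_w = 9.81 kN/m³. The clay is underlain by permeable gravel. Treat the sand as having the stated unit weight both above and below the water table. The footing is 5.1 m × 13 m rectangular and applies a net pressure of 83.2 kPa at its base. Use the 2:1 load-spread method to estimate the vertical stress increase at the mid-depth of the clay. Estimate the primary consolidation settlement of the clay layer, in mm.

Mid-depth of clay below the ground surface: z = 2.9 + 2.4/2 = 4.1 m.
Total vertical stress at mid-clay: σ_v = 19.1×2.9 + 17.9×1.2 = 76.87 kPa.
Pore pressure: u = 9.81×(4.1 − 0.09) = 39.338 kPa.
Initial effective stress: σ'_0 = σ_v − u = 76.87 − 39.338 = 37.532 kPa.
Stress increase at mid-clay by the 2:1 spreading method:
Δσ = qBL/((B+z)(L+z)) = 83.2×5.1×13/((5.1+4.1)(13+4.1)) = 35.063 kPa
Final effective stress: σ'_f = 37.532 + 35.063 = 72.595 kPa.
σ'_f = 72.595 > σ'_p = 42.6 kPa, so the stress path crosses the preconsolidation pressure — recompression up to σ'_p, then virgin compression beyond:
S_c = H/(1+e₀)·[C_r·log₁₀(σ'_p/σ'_0) + C_c·log₁₀(σ'_f/σ'_p)]
    = 2.4/2.04 × [0.084×log₁₀(42.6/37.532) + 0.25×log₁₀(72.595/42.6)]
    = 1.1765 × [0.0046207 + 0.057874] = 0.07353 m

S_c ≈ 73.5 mm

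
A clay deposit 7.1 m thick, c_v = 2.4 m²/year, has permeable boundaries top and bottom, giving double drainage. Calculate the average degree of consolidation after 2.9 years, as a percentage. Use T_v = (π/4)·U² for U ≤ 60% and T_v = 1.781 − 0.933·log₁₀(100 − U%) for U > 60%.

U ≈ 79.3 %

Drainage path length: H_d = H/2 = 3.55 m (double drainage).
T_v = c_v·t/H_d² = 2.4×2.9/3.55² = 0.55227.
T_v = 0.55227 corresponds to the U > 60% branch:
U = 1 − 10^((1.781 − T_v)/0.933)/100 = 0.7925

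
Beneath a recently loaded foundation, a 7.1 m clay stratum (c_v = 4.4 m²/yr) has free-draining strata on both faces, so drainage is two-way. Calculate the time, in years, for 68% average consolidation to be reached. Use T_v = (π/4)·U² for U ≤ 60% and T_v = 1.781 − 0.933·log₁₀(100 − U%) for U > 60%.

t ≈ 1.08 years

Drainage path length: H_d = H/2 = 3.55 m (double drainage).
U > 60%: T_v = 1.781 − 0.933·log₁₀(100 − 68) = 0.3767.
t = T_v·H_d²/c_v = 0.3767×3.55²/4.4 = 1.079 years.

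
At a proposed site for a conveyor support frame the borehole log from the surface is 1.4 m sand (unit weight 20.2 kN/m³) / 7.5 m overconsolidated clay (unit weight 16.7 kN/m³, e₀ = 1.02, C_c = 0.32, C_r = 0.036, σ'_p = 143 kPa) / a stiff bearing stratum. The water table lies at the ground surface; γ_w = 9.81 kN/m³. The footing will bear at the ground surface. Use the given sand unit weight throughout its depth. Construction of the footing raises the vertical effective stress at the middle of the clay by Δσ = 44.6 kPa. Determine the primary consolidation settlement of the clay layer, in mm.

Mid-depth of clay below the ground surface: z = 1.4 + 7.5/2 = 5.15 m.
Total vertical stress at mid-clay: σ_v = 20.2×1.4 + 16.7×3.75 = 90.905 kPa.
Pore pressure: u = 9.81×(5.15 − 0) = 50.522 kPa.
Initial effective stress: σ'_0 = σ_v − u = 90.905 − 50.522 = 40.383 kPa.
Final effective stress: σ'_f = 40.383 + 44.6 = 84.983 kPa.
σ'_f = 84.983 ≤ σ'_p = 143 kPa, so the clay remains overconsolidated and only the recompression index applies:
S_c = C_r·H/(1+e₀)·log₁₀(σ'_f/σ'_0) = 0.036×7.5/2.02×log₁₀(84.983/40.383)
    = 0.13366 × 0.32313 = 0.04319 m

S_c ≈ 43.2 mm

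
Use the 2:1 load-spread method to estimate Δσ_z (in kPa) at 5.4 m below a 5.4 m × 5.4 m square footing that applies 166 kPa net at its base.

Δσ_z ≈ 41.5 kPa

By the 2:1 method the load spreads at 1 horizontal : 2 vertical, so at depth z the loaded area has grown by z in each plan dimension:
Δσ = qBL/((B+z)(L+z)) = 166×5.4×5.4/((5.4+5.4)(5.4+5.4)) = 41.5 kPa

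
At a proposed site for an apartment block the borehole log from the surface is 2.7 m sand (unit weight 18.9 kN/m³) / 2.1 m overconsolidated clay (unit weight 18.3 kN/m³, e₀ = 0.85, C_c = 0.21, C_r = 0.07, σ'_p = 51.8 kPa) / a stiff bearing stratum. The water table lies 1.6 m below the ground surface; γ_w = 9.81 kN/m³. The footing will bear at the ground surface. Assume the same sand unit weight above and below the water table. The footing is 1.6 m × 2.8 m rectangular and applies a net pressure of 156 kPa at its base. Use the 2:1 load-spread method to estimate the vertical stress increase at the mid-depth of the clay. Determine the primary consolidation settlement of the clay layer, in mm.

Mid-depth of clay below the ground surface: z = 2.7 + 2.1/2 = 3.75 m.
Total vertical stress at mid-clay: σ_v = 18.9×2.7 + 18.3×1.05 = 70.245 kPa.
Pore pressure: u = 9.81×(3.75 − 1.6) = 21.091 kPa.
Initial effective stress: σ'_0 = σ_v − u = 70.245 − 21.091 = 49.154 kPa.
Stress increase at mid-clay by the 2:1 spreading method:
Δσ = qBL/((B+z)(L+z)) = 156×1.6×2.8/((1.6+3.75)(2.8+3.75)) = 19.944 kPa
Final effective stress: σ'_f = 49.154 + 19.944 = 69.098 kPa.
σ'_f = 69.098 > σ'_p = 51.8 kPa, so the stress path crosses the preconsolidation pressure — recompression up to σ'_p, then virgin compression beyond:
S_c = H/(1+e₀)·[C_r·log₁₀(σ'_p/σ'_0) + C_c·log₁₀(σ'_f/σ'_p)]
    = 2.1/1.85 × [0.07×log₁₀(51.8/49.154) + 0.21×log₁₀(69.098/51.8)]
    = 1.1351 × [0.001594 + 0.026279] = 0.03164 m

S_c ≈ 31.6 mm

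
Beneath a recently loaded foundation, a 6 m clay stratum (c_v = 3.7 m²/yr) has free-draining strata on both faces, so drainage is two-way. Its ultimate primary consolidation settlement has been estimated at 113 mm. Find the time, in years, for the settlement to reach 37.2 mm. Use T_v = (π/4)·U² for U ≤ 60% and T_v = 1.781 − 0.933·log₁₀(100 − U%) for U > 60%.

Drainage path length: H_d = H/2 = 3 m (double drainage).
U = S(t)/S_ult = 37.2/113 = 0.3292.
U ≤ 60%: T_v = (π/4)·U² = (π/4)×0.3292² = 0.085118.
t = T_v·H_d²/c_v = 0.085118×3²/3.7 = 0.207 years.

t ≈ 0.207 years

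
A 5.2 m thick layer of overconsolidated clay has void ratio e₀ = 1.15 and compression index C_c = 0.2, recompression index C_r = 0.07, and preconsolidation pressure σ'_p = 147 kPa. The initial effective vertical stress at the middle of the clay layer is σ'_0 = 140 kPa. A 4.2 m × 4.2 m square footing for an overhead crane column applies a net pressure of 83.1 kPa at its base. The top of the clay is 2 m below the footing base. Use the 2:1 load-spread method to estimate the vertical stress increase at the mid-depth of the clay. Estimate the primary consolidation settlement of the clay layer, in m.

S_c ≈ 0.02 m

Mid-depth of clay below the footing base: z = 2 + 5.2/2 = 4.6 m.
Stress increase at mid-clay by the 2:1 spreading method:
Δσ = qBL/((B+z)(L+z)) = 83.1×4.2×4.2/((4.2+4.6)(4.2+4.6)) = 18.929 kPa
Final effective stress: σ'_f = 140 + 18.929 = 158.93 kPa.
σ'_f = 158.93 > σ'_p = 147 kPa, so the stress path crosses the preconsolidation pressure — recompression up to σ'_p, then virgin compression beyond:
S_c = H/(1+e₀)·[C_r·log₁₀(σ'_p/σ'_0) + C_c·log₁₀(σ'_f/σ'_p)]
    = 5.2/2.15 × [0.07×log₁₀(147/140) + 0.2×log₁₀(158.93/147)]
    = 2.4186 × [0.0014833 + 0.0067777] = 0.01998 m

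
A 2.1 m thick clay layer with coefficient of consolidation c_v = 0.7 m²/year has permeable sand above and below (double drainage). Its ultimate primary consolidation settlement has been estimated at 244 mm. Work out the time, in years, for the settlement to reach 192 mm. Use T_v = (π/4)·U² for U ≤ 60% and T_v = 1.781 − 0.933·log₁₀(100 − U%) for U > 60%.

t ≈ 0.853 years

Drainage path length: H_d = H/2 = 1.05 m (double drainage).
U = S(t)/S_ult = 192/244 = 0.7869.
U > 60%: T_v = 1.781 − 0.933·log₁₀(100 − 78.689) = 0.5414.
t = T_v·H_d²/c_v = 0.5414×1.05²/0.7 = 0.8527 years.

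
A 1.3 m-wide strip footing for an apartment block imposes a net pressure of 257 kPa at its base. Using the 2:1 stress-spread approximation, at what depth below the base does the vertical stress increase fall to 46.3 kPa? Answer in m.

z ≈ 5.92 m

2:1 spreading — at depth z the loaded area has grown by z in each plan dimension:
qB/(B+z) = Δσ_z ⇒ z = qB/Δσ_z − B = 257×1.3/46.3 − 1.3 = 5.916 m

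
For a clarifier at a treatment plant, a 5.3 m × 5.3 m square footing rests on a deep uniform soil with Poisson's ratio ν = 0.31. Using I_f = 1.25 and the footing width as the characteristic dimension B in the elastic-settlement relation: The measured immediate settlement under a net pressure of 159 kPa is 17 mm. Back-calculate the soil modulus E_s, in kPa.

S_e = q·B·(1−ν²)/E_s · I_f  ⇒  E_s = q·B·(1−ν²)·I_f / S_e.
E_s = 159 × 5.3 × 0.9039 × 1.25 / 0.017 = 56010 kPa

E_s ≈ 56000 kPa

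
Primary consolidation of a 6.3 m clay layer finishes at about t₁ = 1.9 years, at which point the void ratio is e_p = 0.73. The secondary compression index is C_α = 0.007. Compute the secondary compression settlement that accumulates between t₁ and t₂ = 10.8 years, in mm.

S_s ≈ 19.2 mm

Secondary compression: S_s = C_α·H/(1+e_p)·log₁₀(t₂/t₁)
S_s = 0.007×6.3/(1+0.73)×log₁₀(10.8/1.9)
    = 0.02549 × 0.7547 = 0.01924 m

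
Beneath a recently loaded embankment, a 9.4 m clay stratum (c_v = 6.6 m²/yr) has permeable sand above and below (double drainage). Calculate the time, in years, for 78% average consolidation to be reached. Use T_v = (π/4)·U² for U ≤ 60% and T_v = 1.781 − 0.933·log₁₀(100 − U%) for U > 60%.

Drainage path length: H_d = H/2 = 4.7 m (double drainage).
U > 60%: T_v = 1.781 − 0.933·log₁₀(100 − 78) = 0.52852.
t = T_v·H_d²/c_v = 0.52852×4.7²/6.6 = 1.769 years.

t ≈ 1.77 years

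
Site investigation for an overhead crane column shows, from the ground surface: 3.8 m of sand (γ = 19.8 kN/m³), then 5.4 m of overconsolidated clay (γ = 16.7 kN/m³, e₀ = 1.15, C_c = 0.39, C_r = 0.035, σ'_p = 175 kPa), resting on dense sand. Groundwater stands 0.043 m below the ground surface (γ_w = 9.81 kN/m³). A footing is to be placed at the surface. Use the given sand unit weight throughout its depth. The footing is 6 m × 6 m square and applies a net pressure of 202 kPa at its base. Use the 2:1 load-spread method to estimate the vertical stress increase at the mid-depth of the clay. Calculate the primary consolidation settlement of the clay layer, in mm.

Mid-depth of clay below the ground surface: z = 3.8 + 5.4/2 = 6.5 m.
Total vertical stress at mid-clay: σ_v = 19.8×3.8 + 16.7×2.7 = 120.33 kPa.
Pore pressure: u = 9.81×(6.5 − 0.043) = 63.343 kPa.
Initial effective stress: σ'_0 = σ_v − u = 120.33 − 63.343 = 56.987 kPa.
Stress increase at mid-clay by the 2:1 spreading method:
Δσ = qBL/((B+z)(L+z)) = 202×6×6/((6+6.5)(6+6.5)) = 46.541 kPa
Final effective stress: σ'_f = 56.987 + 46.541 = 103.53 kPa.
σ'_f = 103.53 ≤ σ'_p = 175 kPa, so the clay remains overconsolidated and only the recompression index applies:
S_c = C_r·H/(1+e₀)·log₁₀(σ'_f/σ'_0) = 0.035×5.4/2.15×log₁₀(103.53/56.987)
    = 0.087906 × 0.25929 = 0.02279 m

S_c ≈ 22.8 mm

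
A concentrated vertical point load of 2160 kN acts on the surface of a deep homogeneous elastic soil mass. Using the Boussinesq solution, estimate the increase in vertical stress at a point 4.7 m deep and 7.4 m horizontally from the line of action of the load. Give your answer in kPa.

Boussinesq vertical stress below a point load on an elastic half-space:
Δσ_z = 3P/(2πz²) · [1 + (r/z)²]^(−5/2)
r/z = 7.4/4.7 = 1.5745; [1+(r/z)²]^(−5/2) = 0.044298.
Δσ_z = 3×2160/(2π×4.7²) × 0.044298 = 46.687 × 0.044298 = 2.068 kPa

Δσ_z ≈ 2.07 kPa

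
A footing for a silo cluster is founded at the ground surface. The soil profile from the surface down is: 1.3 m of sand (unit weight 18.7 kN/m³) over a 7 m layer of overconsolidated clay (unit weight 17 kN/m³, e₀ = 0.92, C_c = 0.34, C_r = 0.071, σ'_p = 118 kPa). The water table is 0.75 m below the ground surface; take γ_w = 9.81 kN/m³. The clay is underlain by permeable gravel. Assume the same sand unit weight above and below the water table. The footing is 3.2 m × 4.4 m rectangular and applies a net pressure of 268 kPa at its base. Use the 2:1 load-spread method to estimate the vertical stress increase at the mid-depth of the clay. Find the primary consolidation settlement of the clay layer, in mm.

Mid-depth of clay below the ground surface: z = 1.3 + 7/2 = 4.8 m.
Total vertical stress at mid-clay: σ_v = 18.7×1.3 + 17×3.5 = 83.81 kPa.
Pore pressure: u = 9.81×(4.8 − 0.75) = 39.73 kPa.
Initial effective stress: σ'_0 = σ_v − u = 83.81 − 39.73 = 44.08 kPa.
Stress increase at mid-clay by the 2:1 spreading method:
Δσ = qBL/((B+z)(L+z)) = 268×3.2×4.4/((3.2+4.8)(4.4+4.8)) = 51.27 kPa
Final effective stress: σ'_f = 44.08 + 51.27 = 95.35 kPa.
σ'_f = 95.35 ≤ σ'_p = 118 kPa, so the clay remains overconsolidated and only the recompression index applies:
S_c = C_r·H/(1+e₀)·log₁₀(σ'_f/σ'_0) = 0.071×7/1.92×log₁₀(95.35/44.08)
    = 0.25885 × 0.33508 = 0.08674 m

S_c ≈ 86.7 mm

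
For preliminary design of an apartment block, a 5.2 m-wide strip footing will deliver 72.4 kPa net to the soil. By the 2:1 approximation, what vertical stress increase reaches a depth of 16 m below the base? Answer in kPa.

Δσ_z ≈ 17.8 kPa

By the 2:1 method the load spreads at 1 horizontal : 2 vertical, so at depth z the loaded area has grown by z in each plan dimension:
Δσ = qB/(B+z) = 72.4×5.2/(5.2+16) = 17.758 kPa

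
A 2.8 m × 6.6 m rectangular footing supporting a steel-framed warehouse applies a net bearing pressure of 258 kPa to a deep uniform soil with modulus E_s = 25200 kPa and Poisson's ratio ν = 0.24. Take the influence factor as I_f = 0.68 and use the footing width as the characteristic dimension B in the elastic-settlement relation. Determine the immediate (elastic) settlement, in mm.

S_e ≈ 18.4 mm

Immediate (elastic) settlement: S_e = q·B·(1−ν²)/E_s · I_f.
S_e = 258 × 2.8 × (1 − 0.24²) / 25200 × 0.68
    = 258 × 2.8 × 0.9424 / 25200 × 0.68
    = 0.01837 m = 18.37 mm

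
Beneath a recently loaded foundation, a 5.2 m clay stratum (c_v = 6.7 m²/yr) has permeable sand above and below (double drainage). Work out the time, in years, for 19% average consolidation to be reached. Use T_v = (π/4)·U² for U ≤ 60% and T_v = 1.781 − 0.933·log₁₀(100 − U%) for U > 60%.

t ≈ 0.0286 years

Drainage path length: H_d = H/2 = 2.6 m (double drainage).
U ≤ 60%: T_v = (π/4)·U² = (π/4)×0.19² = 0.028353.
t = T_v·H_d²/c_v = 0.028353×2.6²/6.7 = 0.02861 years.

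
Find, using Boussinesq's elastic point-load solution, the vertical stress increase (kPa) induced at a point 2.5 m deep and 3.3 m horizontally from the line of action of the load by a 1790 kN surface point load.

Boussinesq vertical stress below a point load on an elastic half-space:
Δσ_z = 3P/(2πz²) · [1 + (r/z)²]^(−5/2)
r/z = 3.3/2.5 = 1.32; [1+(r/z)²]^(−5/2) = 0.080292.
Δσ_z = 3×1790/(2π×2.5²) × 0.080292 = 136.75 × 0.080292 = 10.98 kPa

Δσ_z ≈ 11 kPa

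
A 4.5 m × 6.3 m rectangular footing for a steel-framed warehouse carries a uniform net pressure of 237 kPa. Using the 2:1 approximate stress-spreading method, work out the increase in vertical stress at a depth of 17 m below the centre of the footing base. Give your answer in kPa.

By the 2:1 method the load spreads at 1 horizontal : 2 vertical, so at depth z the loaded area has grown by z in each plan dimension:
Δσ = qBL/((B+z)(L+z)) = 237×4.5×6.3/((4.5+17)(6.3+17)) = 13.412 kPa

Δσ_z ≈ 13.4 kPa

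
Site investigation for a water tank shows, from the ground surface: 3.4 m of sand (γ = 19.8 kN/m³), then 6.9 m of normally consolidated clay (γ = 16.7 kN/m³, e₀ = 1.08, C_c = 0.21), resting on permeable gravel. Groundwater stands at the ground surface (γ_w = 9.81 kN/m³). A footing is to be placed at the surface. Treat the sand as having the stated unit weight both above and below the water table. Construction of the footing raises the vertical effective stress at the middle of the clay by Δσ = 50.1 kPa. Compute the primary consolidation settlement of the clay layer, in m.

Mid-depth of clay below the ground surface: z = 3.4 + 6.9/2 = 6.85 m.
Total vertical stress at mid-clay: σ_v = 19.8×3.4 + 16.7×3.45 = 124.94 kPa.
Pore pressure: u = 9.81×(6.85 − 0) = 67.198 kPa.
Initial effective stress: σ'_0 = σ_v − u = 124.94 − 67.198 = 57.742 kPa.
Final effective stress: σ'_f = σ'_0 + Δσ = 57.742 + 50.1 = 107.84 kPa.
Normally consolidated clay, so the full stress increment lies on the virgin compression line:
S_c = C_c·H/(1+e₀)·log₁₀(σ'_f/σ'_0) = 0.21×6.9/(1+1.08)×log₁₀(107.84/57.742)
    = 0.69663 × 0.27129 = 0.189 m

S_c ≈ 0.189 m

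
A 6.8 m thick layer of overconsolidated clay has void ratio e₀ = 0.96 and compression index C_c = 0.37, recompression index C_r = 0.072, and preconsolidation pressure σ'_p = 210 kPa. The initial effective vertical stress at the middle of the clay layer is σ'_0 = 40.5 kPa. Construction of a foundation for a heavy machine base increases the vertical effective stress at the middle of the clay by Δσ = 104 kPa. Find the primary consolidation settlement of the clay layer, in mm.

S_c ≈ 138 mm

Final effective stress: σ'_f = 40.5 + 104 = 144.5 kPa.
σ'_f = 144.5 ≤ σ'_p = 210 kPa, so the clay remains overconsolidated and only the recompression index applies:
S_c = C_r·H/(1+e₀)·log₁₀(σ'_f/σ'_0) = 0.072×6.8/1.96×log₁₀(144.5/40.5)
    = 0.2498 × 0.55241 = 0.138 m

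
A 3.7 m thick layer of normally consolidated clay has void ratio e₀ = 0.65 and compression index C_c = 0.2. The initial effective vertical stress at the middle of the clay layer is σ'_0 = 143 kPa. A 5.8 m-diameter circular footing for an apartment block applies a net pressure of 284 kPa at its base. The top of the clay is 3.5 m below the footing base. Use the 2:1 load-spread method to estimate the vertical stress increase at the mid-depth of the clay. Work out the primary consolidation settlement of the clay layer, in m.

Mid-depth of clay below the footing base: z = 3.5 + 3.7/2 = 5.35 m.
Stress increase at mid-clay by the 2:1 spreading method:
Δσ ≈ qD²/(D+z)² = 284×5.8²/(5.8+5.35)² = 76.847 kPa
Final effective stress: σ'_f = σ'_0 + Δσ = 143 + 76.847 = 219.85 kPa.
Normally consolidated clay, so the full stress increment lies on the virgin compression line:
S_c = C_c·H/(1+e₀)·log₁₀(σ'_f/σ'_0) = 0.2×3.7/(1+0.65)×log₁₀(219.85/143)
    = 0.44848 × 0.18679 = 0.08377 m

S_c ≈ 0.0838 m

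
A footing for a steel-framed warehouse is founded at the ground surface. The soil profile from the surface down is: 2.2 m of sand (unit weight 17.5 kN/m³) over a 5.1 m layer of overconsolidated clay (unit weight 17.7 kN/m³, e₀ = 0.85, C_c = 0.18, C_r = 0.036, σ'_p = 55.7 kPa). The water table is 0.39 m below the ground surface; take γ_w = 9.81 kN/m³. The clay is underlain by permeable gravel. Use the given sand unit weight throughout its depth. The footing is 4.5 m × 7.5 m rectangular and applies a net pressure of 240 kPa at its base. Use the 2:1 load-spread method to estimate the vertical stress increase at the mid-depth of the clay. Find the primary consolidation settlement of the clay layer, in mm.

Mid-depth of clay below the ground surface: z = 2.2 + 5.1/2 = 4.75 m.
Total vertical stress at mid-clay: σ_v = 17.5×2.2 + 17.7×2.55 = 83.635 kPa.
Pore pressure: u = 9.81×(4.75 − 0.39) = 42.772 kPa.
Initial effective stress: σ'_0 = σ_v − u = 83.635 − 42.772 = 40.863 kPa.
Stress increase at mid-clay by the 2:1 spreading method:
Δσ = qBL/((B+z)(L+z)) = 240×4.5×7.5/((4.5+4.75)(7.5+4.75)) = 71.484 kPa
Final effective stress: σ'_f = 40.863 + 71.484 = 112.35 kPa.
σ'_f = 112.35 > σ'_p = 55.7 kPa, so the stress path crosses the preconsolidation pressure — recompression up to σ'_p, then virgin compression beyond:
S_c = H/(1+e₀)·[C_r·log₁₀(σ'_p/σ'_0) + C_c·log₁₀(σ'_f/σ'_p)]
    = 5.1/1.85 × [0.036×log₁₀(55.7/40.863) + 0.18×log₁₀(112.35/55.7)]
    = 2.7568 × [0.0048429 + 0.054849] = 0.1646 m

S_c ≈ 165 mm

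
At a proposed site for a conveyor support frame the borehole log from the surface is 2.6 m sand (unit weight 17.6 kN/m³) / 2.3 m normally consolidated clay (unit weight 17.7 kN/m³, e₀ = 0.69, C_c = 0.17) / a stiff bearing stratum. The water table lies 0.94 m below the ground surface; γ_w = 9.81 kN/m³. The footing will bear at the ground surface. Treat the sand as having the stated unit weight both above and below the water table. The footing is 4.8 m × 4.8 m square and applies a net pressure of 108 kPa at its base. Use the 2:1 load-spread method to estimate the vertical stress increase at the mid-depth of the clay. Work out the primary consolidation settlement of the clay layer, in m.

S_c ≈ 0.0636 m

Mid-depth of clay below the ground surface: z = 2.6 + 2.3/2 = 3.75 m.
Total vertical stress at mid-clay: σ_v = 17.6×2.6 + 17.7×1.15 = 66.115 kPa.
Pore pressure: u = 9.81×(3.75 − 0.94) = 27.566 kPa.
Initial effective stress: σ'_0 = σ_v − u = 66.115 − 27.566 = 38.549 kPa.
Stress increase at mid-clay by the 2:1 spreading method:
Δσ = qBL/((B+z)(L+z)) = 108×4.8×4.8/((4.8+3.75)(4.8+3.75)) = 34.039 kPa
Final effective stress: σ'_f = σ'_0 + Δσ = 38.549 + 34.039 = 72.588 kPa.
Normally consolidated clay, so the full stress increment lies on the virgin compression line:
S_c = C_c·H/(1+e₀)·log₁₀(σ'_f/σ'_0) = 0.17×2.3/(1+0.69)×log₁₀(72.588/38.549)
    = 0.23136 × 0.27485 = 0.06359 m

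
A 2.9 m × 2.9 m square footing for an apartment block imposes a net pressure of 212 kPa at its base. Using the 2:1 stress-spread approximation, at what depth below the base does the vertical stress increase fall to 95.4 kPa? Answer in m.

z ≈ 1.42 m

2:1 spreading — at depth z the loaded area has grown by z in each plan dimension:
qB²/(B+z)² = Δσ_z ⇒ z = B(√(q/Δσ_z) − 1) = 2.9×(√(212/95.4) − 1) = 1.423 m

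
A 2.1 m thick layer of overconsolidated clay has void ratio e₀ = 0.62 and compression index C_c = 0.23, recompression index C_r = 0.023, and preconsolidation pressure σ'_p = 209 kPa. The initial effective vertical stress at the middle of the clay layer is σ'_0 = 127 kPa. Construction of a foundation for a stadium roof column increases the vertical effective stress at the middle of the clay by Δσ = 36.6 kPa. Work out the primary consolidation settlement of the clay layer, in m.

S_c ≈ 0.00328 m

Final effective stress: σ'_f = 127 + 36.6 = 163.6 kPa.
σ'_f = 163.6 ≤ σ'_p = 209 kPa, so the clay remains overconsolidated and only the recompression index applies:
S_c = C_r·H/(1+e₀)·log₁₀(σ'_f/σ'_0) = 0.023×2.1/1.62×log₁₀(163.6/127)
    = 0.029815 × 0.10998 = 0.003279 m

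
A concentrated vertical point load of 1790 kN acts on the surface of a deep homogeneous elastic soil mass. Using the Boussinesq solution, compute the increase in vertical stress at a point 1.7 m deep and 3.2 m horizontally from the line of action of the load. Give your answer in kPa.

Δσ_z ≈ 6.72 kPa

Boussinesq vertical stress below a point load on an elastic half-space:
Δσ_z = 3P/(2πz²) · [1 + (r/z)²]^(−5/2)
r/z = 3.2/1.7 = 1.8824; [1+(r/z)²]^(−5/2) = 0.022729.
Δσ_z = 3×1790/(2π×1.7²) × 0.022729 = 295.73 × 0.022729 = 6.722 kPa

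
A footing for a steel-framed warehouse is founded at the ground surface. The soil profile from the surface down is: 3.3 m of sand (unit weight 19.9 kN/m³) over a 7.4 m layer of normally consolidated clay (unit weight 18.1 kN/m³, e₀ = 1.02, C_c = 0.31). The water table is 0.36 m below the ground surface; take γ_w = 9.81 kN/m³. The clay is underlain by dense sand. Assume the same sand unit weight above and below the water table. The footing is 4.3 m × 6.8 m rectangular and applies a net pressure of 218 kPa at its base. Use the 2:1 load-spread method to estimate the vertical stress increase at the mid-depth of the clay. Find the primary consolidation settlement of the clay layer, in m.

Mid-depth of clay below the ground surface: z = 3.3 + 7.4/2 = 7 m.
Total vertical stress at mid-clay: σ_v = 19.9×3.3 + 18.1×3.7 = 132.64 kPa.
Pore pressure: u = 9.81×(7 − 0.36) = 65.138 kPa.
Initial effective stress: σ'_0 = σ_v − u = 132.64 − 65.138 = 67.502 kPa.
Stress increase at mid-clay by the 2:1 spreading method:
Δσ = qBL/((B+z)(L+z)) = 218×4.3×6.8/((4.3+7)(6.8+7)) = 40.877 kPa
Final effective stress: σ'_f = σ'_0 + Δσ = 67.502 + 40.877 = 108.38 kPa.
Normally consolidated clay, so the full stress increment lies on the virgin compression line:
S_c = C_c·H/(1+e₀)·log₁₀(σ'_f/σ'_0) = 0.31×7.4/(1+1.02)×log₁₀(108.38/67.502)
    = 1.1356 × 0.20563 = 0.2335 m

S_c ≈ 0.234 m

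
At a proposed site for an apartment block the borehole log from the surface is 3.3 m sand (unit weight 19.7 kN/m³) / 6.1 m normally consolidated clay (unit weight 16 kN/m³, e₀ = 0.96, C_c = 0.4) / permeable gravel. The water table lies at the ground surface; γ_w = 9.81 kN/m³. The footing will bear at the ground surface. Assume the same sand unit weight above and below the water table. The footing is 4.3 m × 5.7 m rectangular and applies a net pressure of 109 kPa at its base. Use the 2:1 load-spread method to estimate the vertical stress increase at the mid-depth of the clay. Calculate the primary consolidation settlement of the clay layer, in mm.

Mid-depth of clay below the ground surface: z = 3.3 + 6.1/2 = 6.35 m.
Total vertical stress at mid-clay: σ_v = 19.7×3.3 + 16×3.05 = 113.81 kPa.
Pore pressure: u = 9.81×(6.35 − 0) = 62.294 kPa.
Initial effective stress: σ'_0 = σ_v − u = 113.81 − 62.294 = 51.516 kPa.
Stress increase at mid-clay by the 2:1 spreading method:
Δσ = qBL/((B+z)(L+z)) = 109×4.3×5.7/((4.3+6.35)(5.7+6.35)) = 20.818 kPa
Final effective stress: σ'_f = σ'_0 + Δσ = 51.516 + 20.818 = 72.334 kPa.
Normally consolidated clay, so the full stress increment lies on the virgin compression line:
S_c = C_c·H/(1+e₀)·log₁₀(σ'_f/σ'_0) = 0.4×6.1/(1+0.96)×log₁₀(72.334/51.516)
    = 1.2449 × 0.1474 = 0.1835 m

S_c ≈ 183 mm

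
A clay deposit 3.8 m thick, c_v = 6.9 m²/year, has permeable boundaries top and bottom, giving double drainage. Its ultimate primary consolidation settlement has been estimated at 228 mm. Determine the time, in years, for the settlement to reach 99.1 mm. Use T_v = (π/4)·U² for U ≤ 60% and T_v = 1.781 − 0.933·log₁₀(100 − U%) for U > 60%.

Drainage path length: H_d = H/2 = 1.9 m (double drainage).
U = S(t)/S_ult = 99.1/228 = 0.4346.
U ≤ 60%: T_v = (π/4)·U² = (π/4)×0.43465² = 0.14838.
t = T_v·H_d²/c_v = 0.14838×1.9²/6.9 = 0.07763 years.

t ≈ 0.0776 years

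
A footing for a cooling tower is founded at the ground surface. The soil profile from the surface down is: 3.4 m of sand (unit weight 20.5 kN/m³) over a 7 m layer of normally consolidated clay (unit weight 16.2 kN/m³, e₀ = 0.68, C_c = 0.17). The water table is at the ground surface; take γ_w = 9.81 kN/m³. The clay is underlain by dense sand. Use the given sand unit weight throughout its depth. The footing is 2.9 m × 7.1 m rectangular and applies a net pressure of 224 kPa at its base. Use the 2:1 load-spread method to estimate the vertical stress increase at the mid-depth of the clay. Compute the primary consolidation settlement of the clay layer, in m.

Mid-depth of clay below the ground surface: z = 3.4 + 7/2 = 6.9 m.
Total vertical stress at mid-clay: σ_v = 20.5×3.4 + 16.2×3.5 = 126.4 kPa.
Pore pressure: u = 9.81×(6.9 − 0) = 67.689 kPa.
Initial effective stress: σ'_0 = σ_v − u = 126.4 − 67.689 = 58.711 kPa.
Stress increase at mid-clay by the 2:1 spreading method:
Δσ = qBL/((B+z)(L+z)) = 224×2.9×7.1/((2.9+6.9)(7.1+6.9)) = 33.616 kPa
Final effective stress: σ'_f = σ'_0 + Δσ = 58.711 + 33.616 = 92.327 kPa.
Normally consolidated clay, so the full stress increment lies on the virgin compression line:
S_c = C_c·H/(1+e₀)·log₁₀(σ'_f/σ'_0) = 0.17×7/(1+0.68)×log₁₀(92.327/58.711)
    = 0.70833 × 0.19661 = 0.1393 m

S_c ≈ 0.139 m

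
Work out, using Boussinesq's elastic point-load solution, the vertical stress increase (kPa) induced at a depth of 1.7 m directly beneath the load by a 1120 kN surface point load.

Δσ_z ≈ 185 kPa

Boussinesq vertical stress below a point load on an elastic half-space:
Δσ_z = 3P/(2πz²) · [1 + (r/z)²]^(−5/2)
r/z = 0/1.7 = 0; [1+(r/z)²]^(−5/2) = 1.
Δσ_z = 3×1120/(2π×1.7²) × 1 = 185.04 × 1 = 185 kPa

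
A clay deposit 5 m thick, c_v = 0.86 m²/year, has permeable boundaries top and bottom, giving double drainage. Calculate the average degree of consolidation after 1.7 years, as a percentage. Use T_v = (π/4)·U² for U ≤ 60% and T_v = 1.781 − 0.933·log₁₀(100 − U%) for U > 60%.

Drainage path length: H_d = H/2 = 2.5 m (double drainage).
T_v = c_v·t/H_d² = 0.86×1.7/2.5² = 0.23392.
T_v = 0.23392 corresponds to the U ≤ 60% branch:
U = √(4T_v/π) = 0.5457

U ≈ 54.6 %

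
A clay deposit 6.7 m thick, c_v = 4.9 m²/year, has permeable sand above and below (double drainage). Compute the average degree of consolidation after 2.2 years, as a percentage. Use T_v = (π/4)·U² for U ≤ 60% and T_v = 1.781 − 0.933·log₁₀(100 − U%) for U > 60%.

U ≈ 92.4 %

Drainage path length: H_d = H/2 = 3.35 m (double drainage).
T_v = c_v·t/H_d² = 4.9×2.2/3.35² = 0.96057.
T_v = 0.96057 corresponds to the U > 60% branch:
U = 1 − 10^((1.781 − T_v)/0.933)/100 = 0.9243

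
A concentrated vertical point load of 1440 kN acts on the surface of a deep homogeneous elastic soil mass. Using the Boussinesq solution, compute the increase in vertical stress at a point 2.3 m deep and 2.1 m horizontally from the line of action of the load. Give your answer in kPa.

Δσ_z ≈ 28.5 kPa

Boussinesq vertical stress below a point load on an elastic half-space:
Δσ_z = 3P/(2πz²) · [1 + (r/z)²]^(−5/2)
r/z = 2.1/2.3 = 0.91304; [1+(r/z)²]^(−5/2) = 0.21964.
Δσ_z = 3×1440/(2π×2.3²) × 0.21964 = 129.97 × 0.21964 = 28.55 kPa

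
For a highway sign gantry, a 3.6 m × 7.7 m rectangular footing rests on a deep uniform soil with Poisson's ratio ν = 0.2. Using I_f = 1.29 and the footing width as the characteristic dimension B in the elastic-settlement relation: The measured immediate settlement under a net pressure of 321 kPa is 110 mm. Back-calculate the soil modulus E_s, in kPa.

S_e = q·B·(1−ν²)/E_s · I_f  ⇒  E_s = q·B·(1−ν²)·I_f / S_e.
E_s = 321 × 3.6 × 0.96 × 1.29 / 0.11 = 13010 kPa

E_s ≈ 13000 kPa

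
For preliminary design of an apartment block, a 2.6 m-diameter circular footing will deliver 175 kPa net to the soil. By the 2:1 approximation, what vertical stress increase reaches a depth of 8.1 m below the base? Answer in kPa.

By the 2:1 method the load spreads at 1 horizontal : 2 vertical, so at depth z the loaded area has grown by z in each plan dimension:
Δσ ≈ qD²/(D+z)² = 175×2.6²/(2.6+8.1)² = 10.333 kPa

Δσ_z ≈ 10.3 kPa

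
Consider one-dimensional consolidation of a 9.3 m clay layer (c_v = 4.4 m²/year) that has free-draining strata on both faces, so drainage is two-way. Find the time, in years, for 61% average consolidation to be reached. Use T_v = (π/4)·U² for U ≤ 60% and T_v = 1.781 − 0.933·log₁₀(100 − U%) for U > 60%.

Drainage path length: H_d = H/2 = 4.65 m (double drainage).
U > 60%: T_v = 1.781 − 0.933·log₁₀(100 − 61) = 0.29654.
t = T_v·H_d²/c_v = 0.29654×4.65²/4.4 = 1.457 years.

t ≈ 1.46 years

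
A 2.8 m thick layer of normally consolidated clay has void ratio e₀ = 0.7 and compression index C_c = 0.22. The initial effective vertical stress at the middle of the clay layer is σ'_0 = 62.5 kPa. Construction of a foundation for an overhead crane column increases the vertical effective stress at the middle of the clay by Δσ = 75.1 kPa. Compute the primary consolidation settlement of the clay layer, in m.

S_c ≈ 0.124 m

Final effective stress: σ'_f = σ'_0 + Δσ = 62.5 + 75.1 = 137.6 kPa.
Normally consolidated clay, so the full stress increment lies on the virgin compression line:
S_c = C_c·H/(1+e₀)·log₁₀(σ'_f/σ'_0) = 0.22×2.8/(1+0.7)×log₁₀(137.6/62.5)
    = 0.36235 × 0.34274 = 0.1242 m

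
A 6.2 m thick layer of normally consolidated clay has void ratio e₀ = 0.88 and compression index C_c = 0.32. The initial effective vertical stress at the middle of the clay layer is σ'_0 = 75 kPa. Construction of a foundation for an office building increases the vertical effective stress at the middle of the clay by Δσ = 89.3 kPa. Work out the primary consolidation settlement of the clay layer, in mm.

S_c ≈ 359 mm

Final effective stress: σ'_f = σ'_0 + Δσ = 75 + 89.3 = 164.3 kPa.
Normally consolidated clay, so the full stress increment lies on the virgin compression line:
S_c = C_c·H/(1+e₀)·log₁₀(σ'_f/σ'_0) = 0.32×6.2/(1+0.88)×log₁₀(164.3/75)
    = 1.0553 × 0.34058 = 0.3594 m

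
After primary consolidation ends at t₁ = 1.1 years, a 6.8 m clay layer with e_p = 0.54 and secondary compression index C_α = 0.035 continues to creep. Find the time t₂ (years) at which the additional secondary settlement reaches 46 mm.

t₂ ≈ 2.18 years

S_s = C_α·H/(1+e_p)·log₁₀(t₂/t₁) ⇒ log₁₀(t₂/t₁) = S_s·(1+e_p)/(C_α·H).
log₁₀(t₂/t₁) = 0.046 × (1+0.54) / (0.035×6.8) = 0.2976
t₂ = t₁ × 10^0.2976 = 1.1 × 1.984 = 2.183 years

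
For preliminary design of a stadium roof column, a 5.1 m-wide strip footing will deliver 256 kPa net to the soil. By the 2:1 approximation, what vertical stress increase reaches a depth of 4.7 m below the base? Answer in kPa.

Δσ_z ≈ 133 kPa

By the 2:1 method the load spreads at 1 horizontal : 2 vertical, so at depth z the loaded area has grown by z in each plan dimension:
Δσ = qB/(B+z) = 256×5.1/(5.1+4.7) = 133.22 kPa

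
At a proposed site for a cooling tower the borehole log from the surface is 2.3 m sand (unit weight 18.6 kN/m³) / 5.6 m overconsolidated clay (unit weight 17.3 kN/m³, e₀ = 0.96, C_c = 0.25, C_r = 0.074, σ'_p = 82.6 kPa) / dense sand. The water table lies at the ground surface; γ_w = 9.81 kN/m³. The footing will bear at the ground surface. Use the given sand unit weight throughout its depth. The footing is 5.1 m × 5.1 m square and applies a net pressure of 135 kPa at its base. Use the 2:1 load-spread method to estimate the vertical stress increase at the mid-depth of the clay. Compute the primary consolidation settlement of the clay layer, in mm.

S_c ≈ 55 mm

Mid-depth of clay below the ground surface: z = 2.3 + 5.6/2 = 5.1 m.
Total vertical stress at mid-clay: σ_v = 18.6×2.3 + 17.3×2.8 = 91.22 kPa.
Pore pressure: u = 9.81×(5.1 − 0) = 50.031 kPa.
Initial effective stress: σ'_0 = σ_v − u = 91.22 − 50.031 = 41.189 kPa.
Stress increase at mid-clay by the 2:1 spreading method:
Δσ = qBL/((B+z)(L+z)) = 135×5.1×5.1/((5.1+5.1)(5.1+5.1)) = 33.75 kPa
Final effective stress: σ'_f = 41.189 + 33.75 = 74.939 kPa.
σ'_f = 74.939 ≤ σ'_p = 82.6 kPa, so the clay remains overconsolidated and only the recompression index applies:
S_c = C_r·H/(1+e₀)·log₁₀(σ'_f/σ'_0) = 0.074×5.6/1.96×log₁₀(74.939/41.189)
    = 0.21143 × 0.25993 = 0.05496 m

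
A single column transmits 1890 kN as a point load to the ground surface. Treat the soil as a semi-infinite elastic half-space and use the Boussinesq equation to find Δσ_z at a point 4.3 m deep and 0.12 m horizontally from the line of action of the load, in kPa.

Boussinesq vertical stress below a point load on an elastic half-space:
Δσ_z = 3P/(2πz²) · [1 + (r/z)²]^(−5/2)
r/z = 0.12/4.3 = 0.027907; [1+(r/z)²]^(−5/2) = 0.99806.
Δσ_z = 3×1890/(2π×4.3²) × 0.99806 = 48.805 × 0.99806 = 48.71 kPa

Δσ_z ≈ 48.7 kPa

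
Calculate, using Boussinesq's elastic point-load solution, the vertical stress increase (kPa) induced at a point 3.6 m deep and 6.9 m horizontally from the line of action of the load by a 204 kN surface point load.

Boussinesq vertical stress below a point load on an elastic half-space:
Δσ_z = 3P/(2πz²) · [1 + (r/z)²]^(−5/2)
r/z = 6.9/3.6 = 1.9167; [1+(r/z)²]^(−5/2) = 0.021177.
Δσ_z = 3×204/(2π×3.6²) × 0.021177 = 7.5157 × 0.021177 = 0.1592 kPa

Δσ_z ≈ 0.159 kPa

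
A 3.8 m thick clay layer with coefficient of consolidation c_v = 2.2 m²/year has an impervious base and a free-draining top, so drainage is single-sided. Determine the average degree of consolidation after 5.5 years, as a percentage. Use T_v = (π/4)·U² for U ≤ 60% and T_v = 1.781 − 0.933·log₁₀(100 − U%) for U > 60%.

U ≈ 89.7 %

Drainage path length: H_d = H = 3.8 m (single drainage).
T_v = c_v·t/H_d² = 2.2×5.5/3.8² = 0.83795.
T_v = 0.83795 corresponds to the U > 60% branch:
U = 1 − 10^((1.781 − T_v)/0.933)/100 = 0.8975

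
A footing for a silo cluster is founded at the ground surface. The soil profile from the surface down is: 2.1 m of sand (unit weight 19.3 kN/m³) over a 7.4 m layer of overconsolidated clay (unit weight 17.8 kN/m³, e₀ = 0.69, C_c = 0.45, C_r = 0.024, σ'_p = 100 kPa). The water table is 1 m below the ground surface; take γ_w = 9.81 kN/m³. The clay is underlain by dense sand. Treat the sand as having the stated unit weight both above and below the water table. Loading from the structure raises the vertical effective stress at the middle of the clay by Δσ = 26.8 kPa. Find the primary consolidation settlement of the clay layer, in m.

S_c ≈ 0.017 m

Mid-depth of clay below the ground surface: z = 2.1 + 7.4/2 = 5.8 m.
Total vertical stress at mid-clay: σ_v = 19.3×2.1 + 17.8×3.7 = 106.39 kPa.
Pore pressure: u = 9.81×(5.8 − 1) = 47.088 kPa.
Initial effective stress: σ'_0 = σ_v − u = 106.39 − 47.088 = 59.302 kPa.
Final effective stress: σ'_f = 59.302 + 26.8 = 86.102 kPa.
σ'_f = 86.102 ≤ σ'_p = 100 kPa, so the clay remains overconsolidated and only the recompression index applies:
S_c = C_r·H/(1+e₀)·log₁₀(σ'_f/σ'_0) = 0.024×7.4/1.69×log₁₀(86.102/59.302)
    = 0.10509 × 0.16194 = 0.01702 m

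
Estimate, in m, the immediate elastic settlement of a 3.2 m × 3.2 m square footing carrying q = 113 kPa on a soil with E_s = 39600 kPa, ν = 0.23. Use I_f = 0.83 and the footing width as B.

Immediate (elastic) settlement: S_e = q·B·(1−ν²)/E_s · I_f.
S_e = 113 × 3.2 × (1 − 0.23²) / 39600 × 0.83
    = 113 × 3.2 × 0.9471 / 39600 × 0.83
    = 0.007178 m

S_e ≈ 0.00718 m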